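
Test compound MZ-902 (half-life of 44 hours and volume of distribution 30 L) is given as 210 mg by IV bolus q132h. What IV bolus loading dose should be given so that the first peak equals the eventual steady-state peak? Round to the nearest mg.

f = (1/2)^(132/44) ≈ 0.125000; accumulation ratio R = 1/(1−f) ≈ 1.14286.
Loading dose to hit Cmax,ss on first dose: D_load = D_maint·R ≈ 210 × 1.14286 ≈ 240.00 mg.

240 mg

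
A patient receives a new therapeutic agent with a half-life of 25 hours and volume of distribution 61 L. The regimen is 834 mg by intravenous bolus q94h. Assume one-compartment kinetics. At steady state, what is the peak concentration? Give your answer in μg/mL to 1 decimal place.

14.8 μg/mL

Over one 94-h interval, 94/25 ≈ 3.76 half-lives elapse, leaving f ≈ 0.0738 of each dose.
Accumulation ratio R = 1/(1 − f) ≈ 1/0.9262 ≈ 1.0797.
Each bolus raises the concentration by D/Vd = 834/61 ≈ 13.672 μg/mL.
Cmax,ss = C₀/(1 − f) ≈ 13.672/0.9262 ≈ 14.761 μg/mL.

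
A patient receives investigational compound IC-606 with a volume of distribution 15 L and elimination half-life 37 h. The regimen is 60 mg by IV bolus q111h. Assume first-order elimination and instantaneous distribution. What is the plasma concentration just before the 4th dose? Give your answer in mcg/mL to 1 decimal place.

0.6 mcg/mL

f = (1/2)^(τ/t½) = (1/2)^(111/37) ≈ 0.1250.
C₀ = D/Vd = 60/15 ≈ 4.000 mcg/mL.
Before the 4th dose, 3 doses have been given. Superposition: Cmin = C₀·(f + f² + … + f^3).
≈ 4.000 × (0.1250 + 0.0156 + 0.0020) ≈ 4.000 × 0.1426 ≈ 0.570 mcg/mL.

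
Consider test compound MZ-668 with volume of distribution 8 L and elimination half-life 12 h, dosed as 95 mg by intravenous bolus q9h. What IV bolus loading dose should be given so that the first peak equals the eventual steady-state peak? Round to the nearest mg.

234 mg

f = (1/2)^(9/12) ≈ 0.594604; accumulation ratio R = 1/(1−f) ≈ 2.46672.
Loading dose to hit Cmax,ss on first dose: D_load = D_maint·R ≈ 95 × 2.46672 ≈ 234.34 mg.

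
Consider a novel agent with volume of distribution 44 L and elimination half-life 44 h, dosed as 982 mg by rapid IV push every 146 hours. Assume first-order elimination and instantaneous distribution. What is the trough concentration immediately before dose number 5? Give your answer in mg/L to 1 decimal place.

2.5 mg/L

f = (1/2)^(τ/t½) = (1/2)^(146/44) ≈ 0.1003.
C₀ = D/Vd = 982/44 ≈ 22.318 mg/L.
Before the 5th dose, 4 doses have been given. Superposition: Cmin = C₀·(f + f² + … + f^4).
≈ 22.318 × (0.1003 + 0.0101 + 0.0010 + 0.0001) ≈ 22.318 × 0.1115 ≈ 2.488 mg/L.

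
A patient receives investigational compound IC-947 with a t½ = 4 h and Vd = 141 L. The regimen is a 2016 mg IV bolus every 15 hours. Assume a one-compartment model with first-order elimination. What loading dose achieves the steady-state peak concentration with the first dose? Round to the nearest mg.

f = (1/2)^(15/4) ≈ 0.074325; accumulation ratio R = 1/(1−f) ≈ 1.08029.
Loading dose to hit Cmax,ss on first dose: D_load = D_maint·R ≈ 2016 × 1.08029 ≈ 2177.86 mg.

2178 mg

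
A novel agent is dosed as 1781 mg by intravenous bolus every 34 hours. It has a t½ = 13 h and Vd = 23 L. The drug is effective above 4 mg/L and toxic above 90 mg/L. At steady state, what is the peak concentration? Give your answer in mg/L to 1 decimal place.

92.5 mg/L

k = ln2/t½ = ln2/13 ≈ 0.053319 h⁻¹; fraction remaining f = e^(−kτ) = e^(−0.053319×34) ≈ 0.1632.
At steady state, accumulation factor R = 1/(1 − e^(−kτ)) ≈ 1.1950.
Single-dose peak C₀ = D/Vd = 1781/23 ≈ 77.435 mg/L.
Steady-state peak Cmax,ss = C₀·R ≈ 77.435 × 1.1950 ≈ 92.535 mg/L.
Peak 92.5 mg/L vs MTC 90 mg/L: exceeds toxic threshold.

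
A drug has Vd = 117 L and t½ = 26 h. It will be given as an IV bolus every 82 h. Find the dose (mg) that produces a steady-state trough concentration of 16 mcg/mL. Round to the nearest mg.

14789 mg

τ/t½ = 82/26 ≈ 3.1538, so f = (1/2)^(82/26) ≈ 0.112356.
Cmin,ss = (D/Vd)·f/(1−f), so D = Cmin,ss·Vd·(1−f)/f.
D = 16 × 117 × (1−f)/f ≈ 16 × 117 × 7.90028 ≈ 14789.32 mg.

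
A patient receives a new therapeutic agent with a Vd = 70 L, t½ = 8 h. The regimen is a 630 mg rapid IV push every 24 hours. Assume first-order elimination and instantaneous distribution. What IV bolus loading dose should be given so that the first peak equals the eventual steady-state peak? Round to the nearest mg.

f = (1/2)^(24/8) ≈ 0.125000; accumulation ratio R = 1/(1−f) ≈ 1.14286.
Loading dose to hit Cmax,ss on first dose: D_load = D_maint·R ≈ 630 × 1.14286 ≈ 720.00 mg.

720 mg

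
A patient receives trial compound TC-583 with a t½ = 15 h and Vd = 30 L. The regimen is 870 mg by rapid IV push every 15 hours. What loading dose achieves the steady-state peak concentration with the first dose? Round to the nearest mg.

f = (1/2)^(15/15) ≈ 0.500000; accumulation ratio R = 1/(1−f) ≈ 2.00000.
Loading dose to hit Cmax,ss on first dose: D_load = D_maint·R ≈ 870 × 2.00000 ≈ 1740.00 mg.

1740 mg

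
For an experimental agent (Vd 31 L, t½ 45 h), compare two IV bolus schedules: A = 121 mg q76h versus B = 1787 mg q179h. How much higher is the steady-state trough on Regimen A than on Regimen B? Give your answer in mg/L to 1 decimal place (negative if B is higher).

Regimen A: f = (1/2)^(76/45) ≈ 0.3102; Cmin,ss = (121/31)·f/(1−f) ≈ 1.755 mg/L.
Regimen B: f = (1/2)^(179/45) ≈ 0.0635; Cmin,ss = (1787/31)·f/(1−f) ≈ 3.909 mg/L.
Difference ≈ 1.755 − 3.909 ≈ -2.154 mg/L.

-2.2 mg/L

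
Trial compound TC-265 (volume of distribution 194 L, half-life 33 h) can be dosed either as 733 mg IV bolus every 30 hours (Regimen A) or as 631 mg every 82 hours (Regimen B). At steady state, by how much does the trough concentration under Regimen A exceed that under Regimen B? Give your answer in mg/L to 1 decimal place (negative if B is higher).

Regimen A: f = (1/2)^(30/33) ≈ 0.5325; Cmin,ss = (733/194)·f/(1−f) ≈ 4.304 mg/L.
Regimen B: f = (1/2)^(82/33) ≈ 0.1786; Cmin,ss = (631/194)·f/(1−f) ≈ 0.707 mg/L.
Difference ≈ 4.304 − 0.707 ≈ 3.597 mg/L.

3.6 mg/L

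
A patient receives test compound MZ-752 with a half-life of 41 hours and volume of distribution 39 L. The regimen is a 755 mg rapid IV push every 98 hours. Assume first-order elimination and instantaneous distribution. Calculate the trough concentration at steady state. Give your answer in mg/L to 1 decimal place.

4.6 mg/L

Over one 98-h interval, 98/41 ≈ 2.3902 half-lives elapse, leaving f ≈ 0.1908 of each dose.
Single-dose peak C₀ = D/Vd = 755/39 ≈ 19.359 mg/L.
Steady-state trough Cmin,ss = C₀·f/(1−f) ≈ 19.359 × 0.1908/0.8092 ≈ 4.565 mg/L.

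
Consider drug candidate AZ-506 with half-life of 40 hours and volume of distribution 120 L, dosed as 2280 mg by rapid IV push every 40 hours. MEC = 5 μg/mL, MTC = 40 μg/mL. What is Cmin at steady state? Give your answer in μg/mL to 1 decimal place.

19.0 μg/mL

τ = 40 h = 1 half-life, so f = (1/2)^1 = 0.5.
Accumulation ratio R = 1/(1 − f) = 1/0.5 = 2/1.
Single-dose peak C₀ = D/Vd = 2280/120 = 19 μg/mL.
Steady-state peak Cmax,ss = C₀·R = 19 × 2/1 ≈ 38.000 μg/mL.
Steady-state trough Cmin,ss = Cmax,ss·f ≈ 38.000 × 0.5 ≈ 19.000 μg/mL.
Trough 19.0 μg/mL vs MEC 5 μg/mL: adequate.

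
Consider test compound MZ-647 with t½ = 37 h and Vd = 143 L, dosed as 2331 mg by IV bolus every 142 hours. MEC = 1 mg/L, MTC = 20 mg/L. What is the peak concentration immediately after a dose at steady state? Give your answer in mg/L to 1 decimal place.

Over one 142-h interval, 142/37 ≈ 3.8378 half-lives elapse, leaving f ≈ 0.0699 of each dose.
Accumulation ratio R = 1/(1 − f) ≈ 1/0.9301 ≈ 1.0752.
Each bolus raises the concentration by D/Vd = 2331/143 ≈ 16.301 mg/L.
Steady-state peak Cmax,ss = C₀·R ≈ 16.301 × 1.0752 ≈ 17.527 mg/L.
Peak 17.5 mg/L vs MTC 20 mg/L: below toxic threshold.

17.5 mg/L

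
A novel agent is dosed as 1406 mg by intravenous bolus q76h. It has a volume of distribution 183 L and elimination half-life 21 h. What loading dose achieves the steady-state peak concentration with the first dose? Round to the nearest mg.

f = (1/2)^(76/21) ≈ 0.081388; accumulation ratio R = 1/(1−f) ≈ 1.08860.
Loading dose to hit Cmax,ss on first dose: D_load = D_maint·R ≈ 1406 × 1.08860 ≈ 1530.57 mg.

1531 mg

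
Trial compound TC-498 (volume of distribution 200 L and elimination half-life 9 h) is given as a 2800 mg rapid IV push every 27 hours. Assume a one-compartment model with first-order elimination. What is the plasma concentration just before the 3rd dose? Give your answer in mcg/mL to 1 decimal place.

2.0 mcg/mL

f = (1/2)^(τ/t½) = (1/2)^(27/9) ≈ 0.1250.
C₀ = D/Vd = 2800/200 ≈ 14.000 mcg/mL.
Before the 3rd dose, 2 doses have been given. Superposition: Cmin = C₀·(f + f²).
≈ 14.000 × (0.1250 + 0.0156) ≈ 14.000 × 0.1406 ≈ 1.968 mcg/mL.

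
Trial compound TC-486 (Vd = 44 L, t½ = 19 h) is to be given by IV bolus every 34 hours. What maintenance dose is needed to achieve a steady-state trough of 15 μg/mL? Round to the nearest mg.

1622 mg

τ/t½ = 34/19 ≈ 1.7895, so f = (1/2)^(34/19) ≈ 0.289278.
Cmin,ss = (D/Vd)·f/(1−f), so D = Cmin,ss·Vd·(1−f)/f.
D = 15 × 44 × (1−f)/f ≈ 15 × 44 × 2.45688 ≈ 1621.54 mg.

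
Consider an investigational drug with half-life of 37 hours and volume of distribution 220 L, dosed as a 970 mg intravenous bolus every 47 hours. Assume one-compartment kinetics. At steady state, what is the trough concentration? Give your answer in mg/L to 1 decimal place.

3.1 mg/L

τ/t½ = 47/37 ≈ 1.2703, so fraction remaining f = (1/2)^(47/37) ≈ 0.4146.
At steady state, accumulation factor R = 1/(1 − e^(−kτ)) ≈ 1.7082.
Single-dose peak C₀ = D/Vd = 970/220 ≈ 4.409 mg/L.
Cmax,ss = C₀/(1 − f) ≈ 4.409/0.5854 ≈ 7.532 mg/L.
Steady-state trough Cmin,ss = Cmax,ss·f ≈ 7.532 × 0.4146 ≈ 3.123 mg/L.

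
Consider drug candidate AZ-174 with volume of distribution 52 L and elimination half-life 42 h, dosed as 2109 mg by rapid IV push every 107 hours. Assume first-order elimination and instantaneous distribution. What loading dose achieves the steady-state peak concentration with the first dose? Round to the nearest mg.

2544 mg

f = (1/2)^(107/42) ≈ 0.171037; accumulation ratio R = 1/(1−f) ≈ 1.20633.
Loading dose to hit Cmax,ss on first dose: D_load = D_maint·R ≈ 2109 × 1.20633 ≈ 2544.15 mg.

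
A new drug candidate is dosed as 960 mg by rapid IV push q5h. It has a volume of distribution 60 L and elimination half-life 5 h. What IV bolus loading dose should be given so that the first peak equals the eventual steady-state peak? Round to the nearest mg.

f = (1/2)^(5/5) ≈ 0.500000; accumulation ratio R = 1/(1−f) ≈ 2.00000.
Loading dose to hit Cmax,ss on first dose: D_load = D_maint·R ≈ 960 × 2.00000 ≈ 1920.00 mg.

1920 mg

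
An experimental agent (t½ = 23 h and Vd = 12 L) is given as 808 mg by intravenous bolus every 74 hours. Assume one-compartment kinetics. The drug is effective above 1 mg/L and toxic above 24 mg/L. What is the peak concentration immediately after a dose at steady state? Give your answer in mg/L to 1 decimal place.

75.4 mg/L

Over one 74-h interval, 74/23 ≈ 3.2174 half-lives elapse, leaving f ≈ 0.1075 of each dose.
Accumulation ratio R = 1/(1 − f) ≈ 1/0.8925 ≈ 1.1204.
Each bolus raises the concentration by D/Vd = 808/12 ≈ 67.333 mg/L.
Steady-state peak Cmax,ss = C₀·R ≈ 67.333 × 1.1204 ≈ 75.440 mg/L.
Peak 75.4 mg/L vs MTC 24 mg/L: exceeds toxic threshold.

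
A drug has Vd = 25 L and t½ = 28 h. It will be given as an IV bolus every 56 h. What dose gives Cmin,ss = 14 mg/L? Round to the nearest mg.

τ/t½ = 56/28 ≈ 2, so f = (1/2)^(56/28) ≈ 0.250000.
Cmin,ss = (D/Vd)·f/(1−f), so D = Cmin,ss·Vd·(1−f)/f.
D = 14 × 25 × (1−f)/f ≈ 14 × 25 × 3.00000 ≈ 1050.00 mg.

1050 mg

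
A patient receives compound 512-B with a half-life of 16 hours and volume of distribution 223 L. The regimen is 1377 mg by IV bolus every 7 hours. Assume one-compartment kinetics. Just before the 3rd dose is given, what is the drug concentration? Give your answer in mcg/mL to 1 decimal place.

7.9 mcg/mL

f = (1/2)^(τ/t½) = (1/2)^(7/16) ≈ 0.7384.
C₀ = D/Vd = 1377/223 ≈ 6.175 mcg/mL.
Before the 3rd dose, 2 doses have been given. Superposition: Cmin = C₀·(f + f²).
≈ 6.175 × (0.7384 + 0.5452) ≈ 6.175 × 1.2836 ≈ 7.926 mcg/mL.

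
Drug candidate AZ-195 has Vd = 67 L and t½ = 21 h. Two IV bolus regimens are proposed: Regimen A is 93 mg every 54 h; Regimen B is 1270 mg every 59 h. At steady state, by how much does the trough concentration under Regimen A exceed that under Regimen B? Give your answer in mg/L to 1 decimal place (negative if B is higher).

-2.9 mg/L

Regimen A: f = (1/2)^(54/21) ≈ 0.1682; Cmin,ss = (93/67)·f/(1−f) ≈ 0.281 mg/L.
Regimen B: f = (1/2)^(59/21) ≈ 0.1426; Cmin,ss = (1270/67)·f/(1−f) ≈ 3.153 mg/L.
Difference ≈ 0.281 − 3.153 ≈ -2.872 mg/L.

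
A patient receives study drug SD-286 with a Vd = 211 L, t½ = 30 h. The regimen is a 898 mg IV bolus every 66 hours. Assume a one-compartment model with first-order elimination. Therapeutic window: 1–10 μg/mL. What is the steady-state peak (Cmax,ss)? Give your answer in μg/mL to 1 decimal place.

Over one 66-h interval, 66/30 ≈ 2.2 half-lives elapse, leaving f ≈ 0.2176 of each dose.
At steady state, accumulation factor R = 1/(1 − e^(−kτ)) ≈ 1.2781.
Single-dose peak C₀ = D/Vd = 898/211 ≈ 4.256 μg/mL.
Cmax,ss = C₀/(1 − f) ≈ 4.256/0.7824 ≈ 5.440 μg/mL.
Peak 5.4 μg/mL vs MTC 10 μg/mL: below toxic threshold.

5.4 μg/mL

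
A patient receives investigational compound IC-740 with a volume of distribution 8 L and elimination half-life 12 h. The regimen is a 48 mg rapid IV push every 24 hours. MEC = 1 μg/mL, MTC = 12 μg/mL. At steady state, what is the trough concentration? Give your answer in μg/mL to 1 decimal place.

2.0 μg/mL

The dosing interval is 2 half-lives, so f = 2^(−2) = 0.25.
Accumulation ratio R = 1/(1 − f) = 1/0.75 = 4/3.
Single-dose peak C₀ = D/Vd = 48/8 = 6 μg/mL.
Steady-state peak Cmax,ss = C₀·R = 6 × 4/3 ≈ 8.000 μg/mL.
Steady-state trough Cmin,ss = Cmax,ss·f ≈ 8.000 × 0.25 ≈ 2.000 μg/mL.
Trough 2.0 μg/mL vs MEC 1 μg/mL: adequate.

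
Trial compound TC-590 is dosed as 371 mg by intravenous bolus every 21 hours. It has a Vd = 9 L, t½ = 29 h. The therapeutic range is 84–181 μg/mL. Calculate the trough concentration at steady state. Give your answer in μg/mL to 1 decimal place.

Over one 21-h interval, 21/29 ≈ 0.72414 half-lives elapse, leaving f ≈ 0.6054 of each dose.
Single-dose peak C₀ = D/Vd = 371/9 ≈ 41.222 μg/mL.
Steady-state trough Cmin,ss = C₀·f/(1−f) ≈ 41.222 × 0.6054/0.3946 ≈ 63.243 μg/mL.
Trough 63.2 μg/mL vs MEC 84 μg/mL: subtherapeutic.

63.2 μg/mL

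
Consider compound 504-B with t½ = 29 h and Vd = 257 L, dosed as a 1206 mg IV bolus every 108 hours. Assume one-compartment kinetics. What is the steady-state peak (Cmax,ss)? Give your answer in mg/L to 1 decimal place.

5.1 mg/L

k = ln2/t½ = ln2/29 ≈ 0.023902 h⁻¹; fraction remaining f = e^(−kτ) = e^(−0.023902×108) ≈ 0.0757.
Accumulation ratio R = 1/(1 − f) ≈ 1/0.9243 ≈ 1.0819.
Single-dose peak C₀ = D/Vd = 1206/257 ≈ 4.693 mg/L.
Steady-state peak Cmax,ss = C₀·R ≈ 4.693 × 1.0819 ≈ 5.077 mg/L.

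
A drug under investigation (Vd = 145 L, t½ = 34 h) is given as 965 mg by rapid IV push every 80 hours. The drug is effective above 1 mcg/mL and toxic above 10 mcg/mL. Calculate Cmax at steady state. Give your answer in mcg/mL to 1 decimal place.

8.3 mcg/mL

τ/t½ = 80/34 ≈ 2.3529, so fraction remaining f = (1/2)^(80/34) ≈ 0.1957.
Accumulation ratio R = 1/(1 − f) ≈ 1/0.8043 ≈ 1.2433.
Single-dose peak C₀ = D/Vd = 965/145 ≈ 6.655 mcg/mL.
Steady-state peak Cmax,ss = C₀·R ≈ 6.655 × 1.2433 ≈ 8.274 mcg/mL.
Peak 8.3 mcg/mL vs MTC 10 mcg/mL: below toxic threshold.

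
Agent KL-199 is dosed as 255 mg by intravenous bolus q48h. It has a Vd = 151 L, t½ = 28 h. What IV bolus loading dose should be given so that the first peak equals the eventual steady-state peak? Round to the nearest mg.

f = (1/2)^(48/28) ≈ 0.304753; accumulation ratio R = 1/(1−f) ≈ 1.43834.
Loading dose to hit Cmax,ss on first dose: D_load = D_maint·R ≈ 255 × 1.43834 ≈ 366.78 mg.

367 mg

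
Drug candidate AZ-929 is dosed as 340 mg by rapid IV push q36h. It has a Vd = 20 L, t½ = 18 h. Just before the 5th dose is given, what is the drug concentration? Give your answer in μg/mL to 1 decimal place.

f = (1/2)^(τ/t½) = (1/2)^(36/18) ≈ 0.2500.
C₀ = D/Vd = 340/20 ≈ 17.000 μg/mL.
Before the 5th dose, 4 doses have been given. Superposition: Cmin = C₀·(f + f² + … + f^4).
≈ 17.000 × (0.2500 + 0.0625 + 0.0156 + 0.0039) ≈ 17.000 × 0.3320 ≈ 5.644 μg/mL.

5.6 μg/mL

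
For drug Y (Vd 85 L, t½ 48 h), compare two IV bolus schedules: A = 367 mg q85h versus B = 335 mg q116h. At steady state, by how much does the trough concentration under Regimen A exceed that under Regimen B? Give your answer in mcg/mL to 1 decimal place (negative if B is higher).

Regimen A: f = (1/2)^(85/48) ≈ 0.2930; Cmin,ss = (367/85)·f/(1−f) ≈ 1.789 mcg/mL.
Regimen B: f = (1/2)^(116/48) ≈ 0.1873; Cmin,ss = (335/85)·f/(1−f) ≈ 0.908 mcg/mL.
Difference ≈ 1.789 − 0.908 ≈ 0.881 mcg/mL.

0.9 mcg/mL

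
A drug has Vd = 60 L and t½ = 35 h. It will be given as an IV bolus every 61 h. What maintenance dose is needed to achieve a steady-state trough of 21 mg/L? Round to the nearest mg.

2957 mg

τ/t½ = 61/35 ≈ 1.7429, so f = (1/2)^(61/35) ≈ 0.298777.
Cmin,ss = (D/Vd)·f/(1−f), so D = Cmin,ss·Vd·(1−f)/f.
D = 21 × 60 × (1−f)/f ≈ 21 × 60 × 2.34698 ≈ 2957.19 mg.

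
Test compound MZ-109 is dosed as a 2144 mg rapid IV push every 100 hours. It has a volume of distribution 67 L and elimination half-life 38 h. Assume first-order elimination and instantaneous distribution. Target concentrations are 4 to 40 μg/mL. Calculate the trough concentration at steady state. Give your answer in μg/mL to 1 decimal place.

τ/t½ = 100/38 ≈ 2.6316, so fraction remaining f = (1/2)^(100/38) ≈ 0.1614.
At steady state, accumulation factor R = 1/(1 − e^(−kτ)) ≈ 1.1925.
Single-dose peak C₀ = D/Vd = 2144/67 ≈ 32.000 μg/mL.
Steady-state peak Cmax,ss = C₀·R ≈ 32.000 × 1.1925 ≈ 38.160 μg/mL.
One interval later, Cmin,ss = Cmax,ss·e^(−kτ) ≈ 38.160 × 0.1614 ≈ 6.159 μg/mL.
Trough 6.2 μg/mL vs MEC 4 μg/mL: adequate.

6.2 μg/mL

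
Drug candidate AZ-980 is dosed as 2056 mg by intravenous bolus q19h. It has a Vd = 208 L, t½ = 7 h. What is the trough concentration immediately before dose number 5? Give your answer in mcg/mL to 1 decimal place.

f = (1/2)^(τ/t½) = (1/2)^(19/7) ≈ 0.1524.
C₀ = D/Vd = 2056/208 ≈ 9.885 mcg/mL.
Before the 5th dose, 4 doses have been given. Superposition: Cmin = C₀·(f + f² + … + f^4).
≈ 9.885 × (0.1524 + 0.0232 + 0.0035 + 0.0005) ≈ 9.885 × 0.1796 ≈ 1.775 mcg/mL.

1.8 mcg/mL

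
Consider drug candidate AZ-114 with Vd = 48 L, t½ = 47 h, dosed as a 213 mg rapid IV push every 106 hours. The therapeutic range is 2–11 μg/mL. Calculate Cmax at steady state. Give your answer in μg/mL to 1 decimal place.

τ/t½ = 106/47 ≈ 2.2553, so fraction remaining f = (1/2)^(106/47) ≈ 0.2095.
At steady state, accumulation factor R = 1/(1 − e^(−kτ)) ≈ 1.2650.
Each bolus raises the concentration by D/Vd = 213/48 ≈ 4.438 μg/mL.
Steady-state peak Cmax,ss = C₀·R ≈ 4.438 × 1.2650 ≈ 5.614 μg/mL.
Peak 5.6 μg/mL vs MTC 11 μg/mL: below toxic threshold.

5.6 μg/mL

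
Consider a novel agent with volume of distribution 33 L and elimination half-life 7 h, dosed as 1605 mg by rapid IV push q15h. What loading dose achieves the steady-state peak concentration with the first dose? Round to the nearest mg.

f = (1/2)^(15/7) ≈ 0.226431; accumulation ratio R = 1/(1−f) ≈ 1.29271.
Loading dose to hit Cmax,ss on first dose: D_load = D_maint·R ≈ 1605 × 1.29271 ≈ 2074.80 mg.

2075 mg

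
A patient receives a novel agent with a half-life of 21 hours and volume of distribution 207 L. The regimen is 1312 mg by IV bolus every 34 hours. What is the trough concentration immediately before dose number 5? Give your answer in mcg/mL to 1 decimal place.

3.0 mcg/mL

f = (1/2)^(τ/t½) = (1/2)^(34/21) ≈ 0.3256.
C₀ = D/Vd = 1312/207 ≈ 6.338 mcg/mL.
Before the 5th dose, 4 doses have been given. Superposition: Cmin = C₀·(f + f² + … + f^4).
≈ 6.338 × (0.3256 + 0.1060 + 0.0345 + 0.0112) ≈ 6.338 × 0.4773 ≈ 3.025 mcg/mL.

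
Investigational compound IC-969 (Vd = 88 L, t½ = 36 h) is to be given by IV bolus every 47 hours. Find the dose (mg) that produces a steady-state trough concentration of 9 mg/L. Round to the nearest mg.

τ/t½ = 47/36 ≈ 1.3056, so f = (1/2)^(47/36) ≈ 0.404565.
Cmin,ss = (D/Vd)·f/(1−f), so D = Cmin,ss·Vd·(1−f)/f.
D = 9 × 88 × (1−f)/f ≈ 9 × 88 × 1.47179 ≈ 1165.66 mg.

1166 mg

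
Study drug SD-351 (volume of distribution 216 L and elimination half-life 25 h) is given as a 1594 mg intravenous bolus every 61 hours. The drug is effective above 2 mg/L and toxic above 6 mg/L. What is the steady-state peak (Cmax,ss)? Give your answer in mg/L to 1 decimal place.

k = ln2/t½ = ln2/25 ≈ 0.027726 h⁻¹; fraction remaining f = e^(−kτ) = e^(−0.027726×61) ≈ 0.1843.
At steady state, accumulation factor R = 1/(1 − e^(−kτ)) ≈ 1.2259.
Single-dose peak C₀ = D/Vd = 1594/216 ≈ 7.380 mg/L.
Cmax,ss = C₀/(1 − f) ≈ 7.380/0.8157 ≈ 9.047 mg/L.
Peak 9.0 mg/L vs MTC 6 mg/L: exceeds toxic threshold.

9.0 mg/L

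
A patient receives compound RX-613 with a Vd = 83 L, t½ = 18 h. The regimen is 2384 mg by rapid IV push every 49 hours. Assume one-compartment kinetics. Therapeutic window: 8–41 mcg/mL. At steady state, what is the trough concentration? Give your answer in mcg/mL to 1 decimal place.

τ/t½ = 49/18 ≈ 2.7222, so fraction remaining f = (1/2)^(49/18) ≈ 0.1515.
Each bolus raises the concentration by D/Vd = 2384/83 ≈ 28.723 mcg/mL.
Steady-state trough Cmin,ss = C₀·f/(1−f) ≈ 28.723 × 0.1515/0.8485 ≈ 5.129 mcg/mL.
Trough 5.1 mcg/mL vs MEC 8 mcg/mL: subtherapeutic.

5.1 mcg/mL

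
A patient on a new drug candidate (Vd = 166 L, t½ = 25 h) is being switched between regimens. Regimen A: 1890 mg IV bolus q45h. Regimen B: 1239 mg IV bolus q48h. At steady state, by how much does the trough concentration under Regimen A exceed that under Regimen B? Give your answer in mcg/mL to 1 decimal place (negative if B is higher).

Regimen A: f = (1/2)^(45/25) ≈ 0.2872; Cmin,ss = (1890/166)·f/(1−f) ≈ 4.587 mcg/mL.
Regimen B: f = (1/2)^(48/25) ≈ 0.2643; Cmin,ss = (1239/166)·f/(1−f) ≈ 2.681 mcg/mL.
Difference ≈ 4.587 − 2.681 ≈ 1.906 mcg/mL.

1.9 mcg/mL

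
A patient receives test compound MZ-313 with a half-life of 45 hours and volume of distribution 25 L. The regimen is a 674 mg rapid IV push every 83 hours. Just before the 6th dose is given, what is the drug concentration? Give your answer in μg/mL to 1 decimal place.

10.4 μg/mL

f = (1/2)^(τ/t½) = (1/2)^(83/45) ≈ 0.2785.
C₀ = D/Vd = 674/25 ≈ 26.960 μg/mL.
Before the 6th dose, 5 doses have been given. Superposition: Cmin = C₀·(f + f² + … + f^5).
≈ 26.960 × (0.2785 + 0.0776 + 0.0216 + 0.0060 + 0.0017) ≈ 26.960 × 0.3854 ≈ 10.390 μg/mL.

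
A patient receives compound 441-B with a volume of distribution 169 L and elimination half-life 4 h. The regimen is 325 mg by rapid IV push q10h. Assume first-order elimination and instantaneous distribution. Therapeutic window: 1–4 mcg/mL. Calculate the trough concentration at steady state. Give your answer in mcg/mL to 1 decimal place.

τ/t½ = 10/4 ≈ 2.5, so fraction remaining f = (1/2)^(10/4) ≈ 0.1768.
Each bolus raises the concentration by D/Vd = 325/169 ≈ 1.923 mcg/mL.
Steady-state trough Cmin,ss = C₀·f/(1−f) ≈ 1.923 × 0.1768/0.8232 ≈ 0.413 mcg/mL.
Trough 0.4 mcg/mL vs MEC 1 mcg/mL: subtherapeutic.

0.4 mcg/mL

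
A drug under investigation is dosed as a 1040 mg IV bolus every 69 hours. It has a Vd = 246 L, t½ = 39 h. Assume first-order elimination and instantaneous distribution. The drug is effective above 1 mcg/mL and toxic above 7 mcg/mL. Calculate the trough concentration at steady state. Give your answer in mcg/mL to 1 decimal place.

1.8 mcg/mL

Over one 69-h interval, 69/39 ≈ 1.7692 half-lives elapse, leaving f ≈ 0.2934 of each dose.
Accumulation ratio R = 1/(1 − f) ≈ 1/0.7066 ≈ 1.4152.
Single-dose peak C₀ = D/Vd = 1040/246 ≈ 4.228 mcg/mL.
Cmax,ss = C₀/(1 − f) ≈ 4.228/0.7066 ≈ 5.984 mcg/mL.
Steady-state trough Cmin,ss = Cmax,ss·f ≈ 5.984 × 0.2934 ≈ 1.756 mcg/mL.
Trough 1.8 mcg/mL vs MEC 1 mcg/mL: adequate.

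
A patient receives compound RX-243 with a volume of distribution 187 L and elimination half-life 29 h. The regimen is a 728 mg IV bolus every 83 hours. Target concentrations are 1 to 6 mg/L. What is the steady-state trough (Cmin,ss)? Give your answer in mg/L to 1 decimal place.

Over one 83-h interval, 83/29 ≈ 2.8621 half-lives elapse, leaving f ≈ 0.1375 of each dose.
Each bolus raises the concentration by D/Vd = 728/187 ≈ 3.893 mg/L.
Steady-state trough Cmin,ss = C₀·f/(1−f) ≈ 3.893 × 0.1375/0.8625 ≈ 0.621 mg/L.
Trough 0.6 mg/L vs MEC 1 mg/L: subtherapeutic.

0.6 mg/L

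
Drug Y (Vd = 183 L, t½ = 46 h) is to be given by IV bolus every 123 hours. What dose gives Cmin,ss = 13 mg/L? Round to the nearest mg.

12803 mg

τ/t½ = 123/46 ≈ 2.6739, so f = (1/2)^(123/46) ≈ 0.156701.
Cmin,ss = (D/Vd)·f/(1−f), so D = Cmin,ss·Vd·(1−f)/f.
D = 13 × 183 × (1−f)/f ≈ 13 × 183 × 5.38158 ≈ 12802.78 mg.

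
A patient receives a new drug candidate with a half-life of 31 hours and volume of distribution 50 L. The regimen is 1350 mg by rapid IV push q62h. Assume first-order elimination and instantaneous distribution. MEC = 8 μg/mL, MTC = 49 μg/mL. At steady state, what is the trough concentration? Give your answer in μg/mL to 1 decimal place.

τ = 62 h = 2 half-lives, so f = (1/2)^2 = 0.25.
At steady state, R = 1/(1 − 0.25) = 4/3.
Single-dose peak C₀ = D/Vd = 1350/50 = 27 μg/mL.
Steady-state peak Cmax,ss = C₀·R = 27 × 4/3 ≈ 36.000 μg/mL.
Steady-state trough Cmin,ss = Cmax,ss·f ≈ 36.000 × 0.25 ≈ 9.000 μg/mL.
Trough 9.0 μg/mL vs MEC 8 μg/mL: adequate.

9.0 μg/mL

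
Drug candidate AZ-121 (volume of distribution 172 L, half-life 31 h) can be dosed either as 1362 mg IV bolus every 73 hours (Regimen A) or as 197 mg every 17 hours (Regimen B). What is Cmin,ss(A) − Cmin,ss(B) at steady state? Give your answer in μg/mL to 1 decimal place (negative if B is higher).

-0.6 μg/mL

Regimen A: f = (1/2)^(73/31) ≈ 0.1955; Cmin,ss = (1362/172)·f/(1−f) ≈ 1.924 μg/mL.
Regimen B: f = (1/2)^(17/31) ≈ 0.6838; Cmin,ss = (197/172)·f/(1−f) ≈ 2.477 μg/mL.
Difference ≈ 1.924 − 2.477 ≈ -0.553 μg/mL.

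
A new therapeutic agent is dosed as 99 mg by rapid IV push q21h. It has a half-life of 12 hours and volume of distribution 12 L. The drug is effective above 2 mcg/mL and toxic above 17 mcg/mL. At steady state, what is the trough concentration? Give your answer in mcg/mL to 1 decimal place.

3.5 mcg/mL

Over one 21-h interval, 21/12 ≈ 1.75 half-lives elapse, leaving f ≈ 0.2973 of each dose.
At steady state, accumulation factor R = 1/(1 − e^(−kτ)) ≈ 1.4231.
Single-dose peak C₀ = D/Vd = 99/12 ≈ 8.250 mcg/mL.
Steady-state peak Cmax,ss = C₀·R ≈ 8.250 × 1.4231 ≈ 11.741 mcg/mL.
Steady-state trough Cmin,ss = Cmax,ss·f ≈ 11.741 × 0.2973 ≈ 3.491 mcg/mL.
Trough 3.5 mcg/mL vs MEC 2 mcg/mL: adequate.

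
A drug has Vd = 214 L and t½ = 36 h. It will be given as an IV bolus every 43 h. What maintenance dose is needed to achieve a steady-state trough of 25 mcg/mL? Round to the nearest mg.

6894 mg

τ/t½ = 43/36 ≈ 1.1944, so f = (1/2)^(43/36) ≈ 0.436955.
Cmin,ss = (D/Vd)·f/(1−f), so D = Cmin,ss·Vd·(1−f)/f.
D = 25 × 214 × (1−f)/f ≈ 25 × 214 × 1.28857 ≈ 6893.85 mg.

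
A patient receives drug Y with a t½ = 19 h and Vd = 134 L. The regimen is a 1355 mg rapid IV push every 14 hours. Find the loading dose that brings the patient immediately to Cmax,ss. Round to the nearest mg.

3388 mg

f = (1/2)^(14/19) ≈ 0.600051; accumulation ratio R = 1/(1−f) ≈ 2.50032.
Loading dose to hit Cmax,ss on first dose: D_load = D_maint·R ≈ 1355 × 2.50032 ≈ 3387.93 mg.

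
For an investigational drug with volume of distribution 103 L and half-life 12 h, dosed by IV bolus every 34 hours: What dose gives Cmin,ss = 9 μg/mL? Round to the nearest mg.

τ/t½ = 34/12 ≈ 2.8333, so f = (1/2)^(34/12) ≈ 0.140308.
Cmin,ss = (D/Vd)·f/(1−f), so D = Cmin,ss·Vd·(1−f)/f.
D = 9 × 103 × (1−f)/f ≈ 9 × 103 × 6.12718 ≈ 5679.90 mg.

5680 mg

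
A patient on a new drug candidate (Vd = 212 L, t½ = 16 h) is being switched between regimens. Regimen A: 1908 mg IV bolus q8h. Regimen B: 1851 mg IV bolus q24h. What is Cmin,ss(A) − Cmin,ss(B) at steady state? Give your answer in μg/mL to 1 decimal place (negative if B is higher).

17.0 μg/mL

Regimen A: f = (1/2)^(8/16) ≈ 0.7071; Cmin,ss = (1908/212)·f/(1−f) ≈ 21.727 μg/mL.
Regimen B: f = (1/2)^(24/16) ≈ 0.3536; Cmin,ss = (1851/212)·f/(1−f) ≈ 4.776 μg/mL.
Difference ≈ 21.727 − 4.776 ≈ 16.951 μg/mL.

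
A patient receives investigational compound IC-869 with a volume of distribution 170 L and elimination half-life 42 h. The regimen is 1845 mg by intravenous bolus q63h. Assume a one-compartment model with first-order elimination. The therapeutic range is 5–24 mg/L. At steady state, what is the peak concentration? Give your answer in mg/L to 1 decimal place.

16.8 mg/L

τ/t½ = 63/42 ≈ 1.5, so fraction remaining f = (1/2)^(63/42) ≈ 0.3536.
At steady state, accumulation factor R = 1/(1 − e^(−kτ)) ≈ 1.5470.
Each bolus raises the concentration by D/Vd = 1845/170 ≈ 10.853 mg/L.
Steady-state peak Cmax,ss = C₀·R ≈ 10.853 × 1.5470 ≈ 16.790 mg/L.
Peak 16.8 mg/L vs MTC 24 mg/L: below toxic threshold.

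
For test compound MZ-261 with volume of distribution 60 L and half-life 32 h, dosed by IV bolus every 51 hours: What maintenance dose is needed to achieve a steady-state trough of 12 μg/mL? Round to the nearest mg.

1453 mg

τ/t½ = 51/32 ≈ 1.5938, so f = (1/2)^(51/32) ≈ 0.331309.
Cmin,ss = (D/Vd)·f/(1−f), so D = Cmin,ss·Vd·(1−f)/f.
D = 12 × 60 × (1−f)/f ≈ 12 × 60 × 2.01833 ≈ 1453.20 mg.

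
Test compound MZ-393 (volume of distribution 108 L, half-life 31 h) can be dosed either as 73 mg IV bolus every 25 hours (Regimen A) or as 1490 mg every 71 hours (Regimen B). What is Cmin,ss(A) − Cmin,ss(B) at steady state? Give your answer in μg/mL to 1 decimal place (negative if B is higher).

-2.6 μg/mL

Regimen A: f = (1/2)^(25/31) ≈ 0.5718; Cmin,ss = (73/108)·f/(1−f) ≈ 0.903 μg/mL.
Regimen B: f = (1/2)^(71/31) ≈ 0.2044; Cmin,ss = (1490/108)·f/(1−f) ≈ 3.544 μg/mL.
Difference ≈ 0.903 − 3.544 ≈ -2.641 μg/mL.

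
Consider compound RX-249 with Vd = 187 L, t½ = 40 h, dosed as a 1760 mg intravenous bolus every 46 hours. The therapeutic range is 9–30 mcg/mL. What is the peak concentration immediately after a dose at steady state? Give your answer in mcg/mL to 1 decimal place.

17.1 mcg/mL

k = ln2/t½ = ln2/40 ≈ 0.017329 h⁻¹; fraction remaining f = e^(−kτ) = e^(−0.017329×46) ≈ 0.4506.
At steady state, accumulation factor R = 1/(1 − e^(−kτ)) ≈ 1.8202.
Each bolus raises the concentration by D/Vd = 1760/187 ≈ 9.412 mcg/mL.
Steady-state peak Cmax,ss = C₀·R ≈ 9.412 × 1.8202 ≈ 17.132 mcg/mL.
Peak 17.1 mcg/mL vs MTC 30 mcg/mL: below toxic threshold.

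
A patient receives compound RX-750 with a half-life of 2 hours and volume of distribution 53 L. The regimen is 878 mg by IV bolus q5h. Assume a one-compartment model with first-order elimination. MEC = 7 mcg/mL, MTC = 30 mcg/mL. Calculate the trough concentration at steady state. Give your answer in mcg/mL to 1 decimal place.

Over one 5-h interval, 5/2 ≈ 2.5 half-lives elapse, leaving f ≈ 0.1768 of each dose.
At steady state, accumulation factor R = 1/(1 − e^(−kτ)) ≈ 1.2148.
Single-dose peak C₀ = D/Vd = 878/53 ≈ 16.566 mcg/mL.
Cmax,ss = C₀/(1 − f) ≈ 16.566/0.8232 ≈ 20.124 mcg/mL.
Steady-state trough Cmin,ss = Cmax,ss·f ≈ 20.124 × 0.1768 ≈ 3.558 mcg/mL.
Trough 3.6 mcg/mL vs MEC 7 mcg/mL: subtherapeutic.

3.6 mcg/mL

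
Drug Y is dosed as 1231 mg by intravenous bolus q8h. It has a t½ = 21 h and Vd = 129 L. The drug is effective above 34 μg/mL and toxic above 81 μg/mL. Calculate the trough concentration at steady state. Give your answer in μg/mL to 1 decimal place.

Over one 8-h interval, 8/21 ≈ 0.38095 half-lives elapse, leaving f ≈ 0.7679 of each dose.
Single-dose peak C₀ = D/Vd = 1231/129 ≈ 9.543 μg/mL.
Steady-state trough Cmin,ss = C₀·f/(1−f) ≈ 9.543 × 0.7679/0.2321 ≈ 31.573 μg/mL.
Trough 31.6 μg/mL vs MEC 34 μg/mL: subtherapeutic.

31.6 μg/mL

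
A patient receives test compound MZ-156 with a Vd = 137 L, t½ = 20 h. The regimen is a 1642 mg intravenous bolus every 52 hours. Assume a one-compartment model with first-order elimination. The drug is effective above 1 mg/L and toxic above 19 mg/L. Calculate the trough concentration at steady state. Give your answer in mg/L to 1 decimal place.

Over one 52-h interval, 52/20 ≈ 2.6 half-lives elapse, leaving f ≈ 0.1649 of each dose.
Single-dose peak C₀ = D/Vd = 1642/137 ≈ 11.985 mg/L.
Steady-state trough Cmin,ss = C₀·f/(1−f) ≈ 11.985 × 0.1649/0.8351 ≈ 2.367 mg/L.
Trough 2.4 mg/L vs MEC 1 mg/L: adequate.

2.4 mg/L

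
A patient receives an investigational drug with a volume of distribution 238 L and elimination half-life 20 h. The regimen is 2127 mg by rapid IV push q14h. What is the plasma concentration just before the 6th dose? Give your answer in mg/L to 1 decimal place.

13.0 mg/L

f = (1/2)^(τ/t½) = (1/2)^(14/20) ≈ 0.6156.
C₀ = D/Vd = 2127/238 ≈ 8.937 mg/L.
Before the 6th dose, 5 doses have been given. Superposition: Cmin = C₀·(f + f² + … + f^5).
≈ 8.937 × (0.6156 + 0.3790 + 0.2333 + 0.1436 + 0.0884) ≈ 8.937 × 1.4599 ≈ 13.047 mg/L.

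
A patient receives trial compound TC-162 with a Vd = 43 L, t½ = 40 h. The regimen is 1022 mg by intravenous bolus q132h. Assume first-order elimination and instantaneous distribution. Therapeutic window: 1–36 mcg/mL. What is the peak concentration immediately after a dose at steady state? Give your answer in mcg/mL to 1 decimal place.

Over one 132-h interval, 132/40 ≈ 3.3 half-lives elapse, leaving f ≈ 0.1015 of each dose.
Accumulation ratio R = 1/(1 − f) ≈ 1/0.8985 ≈ 1.1130.
Each bolus raises the concentration by D/Vd = 1022/43 ≈ 23.767 mcg/mL.
Steady-state peak Cmax,ss = C₀·R ≈ 23.767 × 1.1130 ≈ 26.453 mcg/mL.
Peak 26.5 mcg/mL vs MTC 36 mcg/mL: below toxic threshold.

26.5 mcg/mL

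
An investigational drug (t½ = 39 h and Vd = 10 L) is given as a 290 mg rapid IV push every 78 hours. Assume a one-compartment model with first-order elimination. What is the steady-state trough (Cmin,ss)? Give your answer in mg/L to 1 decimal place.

9.7 mg/L

τ = 78 h = 2 half-lives, so f = (1/2)^2 = 0.25.
At steady state, R = 1/(1 − 0.25) = 4/3.
Single-dose peak C₀ = D/Vd = 290/10 = 29 mg/L.
Steady-state peak Cmax,ss = C₀·R = 29 × 4/3 ≈ 38.667 mg/L.
Steady-state trough Cmin,ss = Cmax,ss·f ≈ 38.667 × 0.25 ≈ 9.667 mg/L.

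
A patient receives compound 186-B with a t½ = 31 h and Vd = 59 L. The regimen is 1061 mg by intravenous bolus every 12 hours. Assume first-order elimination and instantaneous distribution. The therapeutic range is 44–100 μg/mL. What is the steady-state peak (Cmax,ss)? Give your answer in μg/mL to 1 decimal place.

76.4 μg/mL

k = ln2/t½ = ln2/31 ≈ 0.022360 h⁻¹; fraction remaining f = e^(−kτ) = e^(−0.022360×12) ≈ 0.7647.
At steady state, accumulation factor R = 1/(1 − e^(−kτ)) ≈ 4.2499.
Single-dose peak C₀ = D/Vd = 1061/59 ≈ 17.983 μg/mL.
Cmax,ss = C₀/(1 − f) ≈ 17.983/0.2353 ≈ 76.426 μg/mL.
Peak 76.4 μg/mL vs MTC 100 μg/mL: below toxic threshold.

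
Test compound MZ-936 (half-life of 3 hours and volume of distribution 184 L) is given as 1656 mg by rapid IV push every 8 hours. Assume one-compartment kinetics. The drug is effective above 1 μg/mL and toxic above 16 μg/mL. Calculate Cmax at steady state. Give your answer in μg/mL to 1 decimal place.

τ/t½ = 8/3 ≈ 2.6667, so fraction remaining f = (1/2)^(8/3) ≈ 0.1575.
At steady state, accumulation factor R = 1/(1 − e^(−kτ)) ≈ 1.1869.
Each bolus raises the concentration by D/Vd = 1656/184 ≈ 9.000 μg/mL.
Steady-state peak Cmax,ss = C₀·R ≈ 9.000 × 1.1869 ≈ 10.682 μg/mL.
Peak 10.7 μg/mL vs MTC 16 μg/mL: below toxic threshold.

10.7 μg/mL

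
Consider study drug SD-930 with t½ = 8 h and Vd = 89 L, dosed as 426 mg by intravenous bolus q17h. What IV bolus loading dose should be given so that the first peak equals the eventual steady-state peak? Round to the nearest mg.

f = (1/2)^(17/8) ≈ 0.229251; accumulation ratio R = 1/(1−f) ≈ 1.29744.
Loading dose to hit Cmax,ss on first dose: D_load = D_maint·R ≈ 426 × 1.29744 ≈ 552.71 mg.

553 mg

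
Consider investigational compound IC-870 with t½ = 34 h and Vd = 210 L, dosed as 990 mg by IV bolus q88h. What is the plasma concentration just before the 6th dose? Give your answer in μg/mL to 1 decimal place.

f = (1/2)^(τ/t½) = (1/2)^(88/34) ≈ 0.1663.
C₀ = D/Vd = 990/210 ≈ 4.714 μg/mL.
Before the 6th dose, 5 doses have been given. Superposition: Cmin = C₀·(f + f² + … + f^5).
≈ 4.714 × (0.1663 + 0.0277 + 0.0046 + 0.0008 + 0.0001) ≈ 4.714 × 0.1995 ≈ 0.940 μg/mL.

0.9 μg/mL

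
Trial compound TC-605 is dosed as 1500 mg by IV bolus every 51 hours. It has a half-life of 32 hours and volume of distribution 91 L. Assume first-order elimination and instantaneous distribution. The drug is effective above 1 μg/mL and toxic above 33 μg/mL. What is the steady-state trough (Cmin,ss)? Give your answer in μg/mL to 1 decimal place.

k = ln2/t½ = ln2/32 ≈ 0.021661 h⁻¹; fraction remaining f = e^(−kτ) = e^(−0.021661×51) ≈ 0.3313.
At steady state, accumulation factor R = 1/(1 − e^(−kτ)) ≈ 1.4954.
Single-dose peak C₀ = D/Vd = 1500/91 ≈ 16.484 μg/mL.
Steady-state peak Cmax,ss = C₀·R ≈ 16.484 × 1.4954 ≈ 24.650 μg/mL.
One interval later, Cmin,ss = Cmax,ss·e^(−kτ) ≈ 24.650 × 0.3313 ≈ 8.167 μg/mL.
Trough 8.2 μg/mL vs MEC 1 μg/mL: adequate.

8.2 μg/mL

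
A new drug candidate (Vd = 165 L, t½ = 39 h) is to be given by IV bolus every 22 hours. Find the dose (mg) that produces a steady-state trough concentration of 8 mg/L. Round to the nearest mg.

τ/t½ = 22/39 ≈ 0.5641, so f = (1/2)^(22/39) ≈ 0.676376.
Cmin,ss = (D/Vd)·f/(1−f), so D = Cmin,ss·Vd·(1−f)/f.
D = 8 × 165 × (1−f)/f ≈ 8 × 165 × 0.47847 ≈ 631.58 mg.

632 mg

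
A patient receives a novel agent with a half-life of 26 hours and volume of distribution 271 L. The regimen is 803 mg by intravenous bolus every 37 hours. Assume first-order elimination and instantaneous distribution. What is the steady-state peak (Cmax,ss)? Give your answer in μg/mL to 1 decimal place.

4.7 μg/mL

k = ln2/t½ = ln2/26 ≈ 0.026660 h⁻¹; fraction remaining f = e^(−kτ) = e^(−0.026660×37) ≈ 0.3729.
Accumulation ratio R = 1/(1 − f) ≈ 1/0.6271 ≈ 1.5946.
Each bolus raises the concentration by D/Vd = 803/271 ≈ 2.963 μg/mL.
Steady-state peak Cmax,ss = C₀·R ≈ 2.963 × 1.5946 ≈ 4.725 μg/mL.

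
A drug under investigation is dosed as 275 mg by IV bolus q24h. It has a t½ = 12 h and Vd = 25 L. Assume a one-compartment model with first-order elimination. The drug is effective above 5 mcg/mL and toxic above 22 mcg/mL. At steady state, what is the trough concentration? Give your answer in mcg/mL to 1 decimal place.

3.7 mcg/mL

The dosing interval is 2 half-lives, so f = 2^(−2) = 0.25.
Accumulation ratio R = 1/(1 − f) = 1/0.75 = 4/3.
Single-dose peak C₀ = D/Vd = 275/25 = 11 mcg/mL.
Steady-state peak Cmax,ss = C₀·R = 11 × 4/3 ≈ 14.667 mcg/mL.
Steady-state trough Cmin,ss = Cmax,ss·f ≈ 14.667 × 0.25 ≈ 3.667 mcg/mL.
Trough 3.7 mcg/mL vs MEC 5 mcg/mL: subtherapeutic.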